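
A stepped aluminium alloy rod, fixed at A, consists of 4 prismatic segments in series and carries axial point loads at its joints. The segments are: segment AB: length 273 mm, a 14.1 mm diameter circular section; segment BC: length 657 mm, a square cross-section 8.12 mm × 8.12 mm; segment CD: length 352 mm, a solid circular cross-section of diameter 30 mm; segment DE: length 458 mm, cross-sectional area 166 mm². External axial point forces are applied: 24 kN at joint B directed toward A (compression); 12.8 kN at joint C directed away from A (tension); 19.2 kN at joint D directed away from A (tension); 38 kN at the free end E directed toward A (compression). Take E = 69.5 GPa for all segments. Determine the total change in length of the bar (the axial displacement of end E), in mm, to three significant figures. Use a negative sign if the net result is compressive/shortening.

-3.26 mm

Internal axial forces (sectioning from the free end, tension +): N_DE = -38 kN, N_CD = -18.8 kN, N_BC = -6 kN, N_AB = -30 kN.
A_AB = 156.1 mm².
A_BC = 65.93 mm².
A_CD = 706.9 mm².
δ_AB = -30000·273/(156.1·69500) = -0.7547 mm
δ_BC = -6000·657/(65.93·69500) = -0.8602 mm
δ_CD = -18800·352/(706.9·69500) = -0.1347 mm
δ_DE = -38000·458/(166·69500) = -1.509 mm
δ = Σδ_i = -3.258 mm.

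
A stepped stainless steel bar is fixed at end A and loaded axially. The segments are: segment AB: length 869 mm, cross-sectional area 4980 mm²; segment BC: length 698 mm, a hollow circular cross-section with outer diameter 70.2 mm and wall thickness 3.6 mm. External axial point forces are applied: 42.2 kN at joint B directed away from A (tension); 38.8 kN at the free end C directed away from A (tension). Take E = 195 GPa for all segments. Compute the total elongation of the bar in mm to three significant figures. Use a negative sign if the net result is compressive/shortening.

Internal axial forces (sectioning from the free end, tension +): N_BC = 38.8 kN, N_AB = 81 kN.
A_BC = 753.2 mm².
δ_AB = 81000·869/(4980·195000) = 0.07248 mm
δ_BC = 38800·698/(753.2·195000) = 0.1844 mm
δ = Σδ_i = 0.2569 mm.

0.257 mm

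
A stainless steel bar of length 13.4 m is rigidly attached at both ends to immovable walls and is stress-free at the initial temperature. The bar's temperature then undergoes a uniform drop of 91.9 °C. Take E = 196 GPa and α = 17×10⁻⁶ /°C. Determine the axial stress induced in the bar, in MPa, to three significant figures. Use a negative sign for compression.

306 MPa

Free thermal expansion αLΔT = 17e-6 · 13400 · -91.9 = -20.93 mm.
The walls impose strain ε = −(-20.93)/13400 = 1.5623e-03; σ = Eε = 196000 · 1.5623e-03 = 306.2 MPa.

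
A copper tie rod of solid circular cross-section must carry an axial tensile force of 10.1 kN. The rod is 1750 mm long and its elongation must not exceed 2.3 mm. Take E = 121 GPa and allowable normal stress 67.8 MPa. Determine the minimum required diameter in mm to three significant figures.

Required area A ≥ P/σ_allow = 10100/67.8 = 149 mm².
For a solid circular section, d ≥ √(4A/π) = 13.77 mm.
Elongation limit: A ≥ PL/(Eδ_allow) = 10100·1750/(121000·2.3) = 63.51 mm² ⇒ d ≥ 8.992 mm.
The stress limit governs.

13.8 mm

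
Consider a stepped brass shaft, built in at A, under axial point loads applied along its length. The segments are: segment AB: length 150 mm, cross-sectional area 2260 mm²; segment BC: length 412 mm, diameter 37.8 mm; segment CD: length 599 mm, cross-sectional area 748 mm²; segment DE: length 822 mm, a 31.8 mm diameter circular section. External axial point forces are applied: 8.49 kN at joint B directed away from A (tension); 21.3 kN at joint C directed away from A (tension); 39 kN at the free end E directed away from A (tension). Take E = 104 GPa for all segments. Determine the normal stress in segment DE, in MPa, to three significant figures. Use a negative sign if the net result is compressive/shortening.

49.1 MPa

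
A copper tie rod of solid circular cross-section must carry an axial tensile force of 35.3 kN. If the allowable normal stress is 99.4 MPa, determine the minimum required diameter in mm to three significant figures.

21.3 mm

Required area A ≥ P/σ_allow = 35300/99.4 = 355.1 mm².
For a solid circular section, d ≥ √(4A/π) = 21.26 mm.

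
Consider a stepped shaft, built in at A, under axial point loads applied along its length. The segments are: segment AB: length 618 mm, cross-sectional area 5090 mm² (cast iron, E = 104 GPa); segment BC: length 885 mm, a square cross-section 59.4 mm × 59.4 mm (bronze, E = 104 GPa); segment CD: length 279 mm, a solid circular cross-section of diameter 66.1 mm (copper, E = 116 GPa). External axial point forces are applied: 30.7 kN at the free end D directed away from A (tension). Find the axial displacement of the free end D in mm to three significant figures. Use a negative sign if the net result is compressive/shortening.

0.131 mm

Internal axial forces (sectioning from the free end, tension +): N_CD = 30.7 kN, N_BC = 30.7 kN, N_AB = 30.7 kN.
A_BC = 3528 mm².
A_CD = 3432 mm².
δ_AB = 30700·618/(5090·104000) = 0.03584 mm
δ_BC = 30700·885/(3528·104000) = 0.07404 mm
δ_CD = 30700·279/(3432·116000) = 0.02152 mm
δ = Σδ_i = 0.1314 mm.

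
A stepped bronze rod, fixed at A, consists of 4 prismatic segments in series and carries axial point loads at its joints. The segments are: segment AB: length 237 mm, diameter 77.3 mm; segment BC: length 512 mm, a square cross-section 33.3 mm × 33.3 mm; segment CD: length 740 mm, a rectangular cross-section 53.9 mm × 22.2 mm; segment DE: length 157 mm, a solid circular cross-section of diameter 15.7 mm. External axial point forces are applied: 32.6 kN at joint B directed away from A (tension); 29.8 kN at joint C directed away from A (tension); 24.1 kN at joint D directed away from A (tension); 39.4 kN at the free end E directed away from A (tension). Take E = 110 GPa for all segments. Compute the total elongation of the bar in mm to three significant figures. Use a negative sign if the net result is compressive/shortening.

1.10 mm

Internal axial forces (sectioning from the free end, tension +): N_DE = 39.4 kN, N_CD = 63.5 kN, N_BC = 93.3 kN, N_AB = 125.9 kN.
A_AB = 4693 mm².
A_BC = 1109 mm².
A_CD = 1197 mm².
A_DE = 193.6 mm².
δ_AB = 125900·237/(4693·110000) = 0.0578 mm
δ_BC = 93300·512/(1109·110000) = 0.3916 mm
δ_CD = 63500·740/(1197·110000) = 0.357 mm
δ_DE = 39400·157/(193.6·110000) = 0.2905 mm
δ = Σδ_i = 1.097 mm.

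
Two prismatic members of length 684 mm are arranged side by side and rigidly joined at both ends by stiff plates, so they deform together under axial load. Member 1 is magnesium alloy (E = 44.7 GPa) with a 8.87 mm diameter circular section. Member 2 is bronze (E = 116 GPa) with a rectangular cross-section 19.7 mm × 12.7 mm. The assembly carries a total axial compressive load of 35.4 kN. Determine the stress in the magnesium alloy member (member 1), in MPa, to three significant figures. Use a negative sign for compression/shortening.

-49.8 MPa

A_1 = 61.79 mm².
A_2 = 250.2 mm².
Equal strain + equilibrium ⇒ each member carries load in proportion to AE: A₁E₁ = 2762000 N, A₂E₂ = 29020000 N, ΣAE = 31780000 N.
σ₁ = P·E₁/ΣAE = -35400·44700/31780000 = -49.79 MPa.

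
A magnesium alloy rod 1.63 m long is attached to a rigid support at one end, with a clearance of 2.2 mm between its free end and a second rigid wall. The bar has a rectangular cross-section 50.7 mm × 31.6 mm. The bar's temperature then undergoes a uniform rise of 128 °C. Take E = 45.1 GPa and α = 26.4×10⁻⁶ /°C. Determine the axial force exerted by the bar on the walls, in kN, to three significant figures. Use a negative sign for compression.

-147 kN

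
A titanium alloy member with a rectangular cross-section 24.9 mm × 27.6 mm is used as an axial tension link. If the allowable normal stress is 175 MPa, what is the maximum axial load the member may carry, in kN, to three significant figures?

120 kN

A = 687.2 mm².
P_max = σ_allow · A = 175 · 687.2 = 120300 N = 120.3 kN.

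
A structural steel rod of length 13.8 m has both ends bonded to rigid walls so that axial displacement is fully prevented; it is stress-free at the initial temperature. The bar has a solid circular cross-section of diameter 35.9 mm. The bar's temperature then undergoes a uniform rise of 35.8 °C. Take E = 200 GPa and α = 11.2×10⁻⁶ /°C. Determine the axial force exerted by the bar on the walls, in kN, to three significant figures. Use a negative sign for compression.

Free thermal expansion αLΔT = 11.2e-6 · 13800 · 35.8 = 5.533 mm.
The walls impose strain ε = −(5.533)/13800 = -4.0096e-04; σ = Eε = 200000 · -4.0096e-04 = -80.19 MPa.
Wall reaction R = σ·A = -80.19·1012 = -81170 N = -81.17 kN.

-81.2 kN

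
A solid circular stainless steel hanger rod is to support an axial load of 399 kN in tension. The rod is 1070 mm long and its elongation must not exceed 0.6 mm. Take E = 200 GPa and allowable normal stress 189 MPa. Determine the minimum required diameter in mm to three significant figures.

67.3 mm

Required area A ≥ P/σ_allow = 399000/189 = 2111 mm².
For a solid circular section, d ≥ √(4A/π) = 51.85 mm.
Elongation limit: A ≥ PL/(Eδ_allow) = 399000·1070/(200000·0.6) = 3558 mm² ⇒ d ≥ 67.3 mm.
The elongation limit governs.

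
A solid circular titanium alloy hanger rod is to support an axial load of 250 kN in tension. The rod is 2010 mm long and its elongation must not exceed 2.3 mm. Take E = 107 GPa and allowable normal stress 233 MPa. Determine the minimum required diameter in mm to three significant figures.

Required area A ≥ P/σ_allow = 250000/233 = 1073 mm².
For a solid circular section, d ≥ √(4A/π) = 36.96 mm.
Elongation limit: A ≥ PL/(Eδ_allow) = 250000·2010/(107000·2.3) = 2042 mm² ⇒ d ≥ 50.99 mm.
The elongation limit governs.

51.0 mm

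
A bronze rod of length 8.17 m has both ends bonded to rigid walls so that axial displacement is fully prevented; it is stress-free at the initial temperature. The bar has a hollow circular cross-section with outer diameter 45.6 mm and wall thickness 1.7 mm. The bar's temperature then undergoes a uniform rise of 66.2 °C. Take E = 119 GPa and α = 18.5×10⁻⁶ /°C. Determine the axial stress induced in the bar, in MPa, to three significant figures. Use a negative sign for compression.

-146 MPa

Free thermal expansion αLΔT = 18.5e-6 · 8170 · 66.2 = 10.01 mm.
The walls impose strain ε = −(10.01)/8170 = -1.2247e-03; σ = Eε = 119000 · -1.2247e-03 = -145.7 MPa.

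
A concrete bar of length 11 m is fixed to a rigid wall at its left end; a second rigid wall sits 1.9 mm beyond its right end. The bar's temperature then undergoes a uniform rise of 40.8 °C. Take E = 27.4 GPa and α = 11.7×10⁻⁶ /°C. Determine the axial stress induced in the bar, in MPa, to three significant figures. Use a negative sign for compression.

Free thermal expansion αLΔT = 11.7e-6 · 11000 · 40.8 = 5.251 mm.
The walls engage after the gap closes; constrained expansion = 5.251 − 1.9 = 3.351 mm.
The walls impose strain ε = −(3.351)/11000 = -3.0463e-04; σ = Eε = 27400 · -3.0463e-04 = -8.347 MPa.

-8.35 MPa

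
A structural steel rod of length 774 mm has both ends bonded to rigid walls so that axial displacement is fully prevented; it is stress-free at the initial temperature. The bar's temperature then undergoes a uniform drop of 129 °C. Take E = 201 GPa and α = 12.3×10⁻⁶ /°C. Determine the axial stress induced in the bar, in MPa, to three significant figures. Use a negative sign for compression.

319 MPa

Free thermal expansion αLΔT = 12.3e-6 · 774 · -129 = -1.228 mm.
The walls impose strain ε = −(-1.228)/774 = 1.5867e-03; σ = Eε = 201000 · 1.5867e-03 = 318.9 MPa.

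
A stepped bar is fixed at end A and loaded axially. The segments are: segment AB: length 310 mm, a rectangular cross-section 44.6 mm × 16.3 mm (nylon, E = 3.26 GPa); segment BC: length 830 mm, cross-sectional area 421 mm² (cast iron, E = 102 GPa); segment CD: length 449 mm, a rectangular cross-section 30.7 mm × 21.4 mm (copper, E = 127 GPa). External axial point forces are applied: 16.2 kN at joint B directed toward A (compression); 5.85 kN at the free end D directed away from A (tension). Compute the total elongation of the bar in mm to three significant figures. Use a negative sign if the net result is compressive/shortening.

-1.21 mm

Internal axial forces (sectioning from the free end, tension +): N_CD = 5.85 kN, N_BC = 5.85 kN, N_AB = -10.35 kN.
A_AB = 727 mm².
A_CD = 657 mm².
δ_AB = -10350·310/(727·3260) = -1.354 mm
δ_BC = 5850·830/(421·102000) = 0.1131 mm
δ_CD = 5850·449/(657·127000) = 0.03148 mm
δ = Σδ_i = -1.209 mm.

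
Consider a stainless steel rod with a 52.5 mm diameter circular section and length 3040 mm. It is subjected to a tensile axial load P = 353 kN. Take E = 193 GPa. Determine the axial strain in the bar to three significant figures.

A = 2165 mm².
σ = N/A = 163.1 MPa; ε = σ/E = 163.1/193000 = 8.449e-04.

8.45e-04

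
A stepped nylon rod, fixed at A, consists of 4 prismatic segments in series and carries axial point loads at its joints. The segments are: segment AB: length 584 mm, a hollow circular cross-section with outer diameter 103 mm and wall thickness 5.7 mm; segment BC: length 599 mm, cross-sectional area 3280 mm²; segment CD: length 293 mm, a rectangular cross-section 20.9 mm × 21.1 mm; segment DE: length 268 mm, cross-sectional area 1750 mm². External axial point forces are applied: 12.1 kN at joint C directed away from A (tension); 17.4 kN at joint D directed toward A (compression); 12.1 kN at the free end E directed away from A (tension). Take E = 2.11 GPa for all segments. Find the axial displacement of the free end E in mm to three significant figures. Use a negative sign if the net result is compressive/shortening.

Internal axial forces (sectioning from the free end, tension +): N_DE = 12.1 kN, N_CD = -5.3 kN, N_BC = 6.8 kN, N_AB = 6.8 kN.
A_AB = 1742 mm².
A_CD = 441 mm².
δ_AB = 6800·584/(1742·2110) = 1.08 mm
δ_BC = 6800·599/(3280·2110) = 0.5885 mm
δ_CD = -5300·293/(441·2110) = -1.669 mm
δ_DE = 12100·268/(1750·2110) = 0.8782 mm
δ = Σδ_i = 0.878 mm.

0.878 mm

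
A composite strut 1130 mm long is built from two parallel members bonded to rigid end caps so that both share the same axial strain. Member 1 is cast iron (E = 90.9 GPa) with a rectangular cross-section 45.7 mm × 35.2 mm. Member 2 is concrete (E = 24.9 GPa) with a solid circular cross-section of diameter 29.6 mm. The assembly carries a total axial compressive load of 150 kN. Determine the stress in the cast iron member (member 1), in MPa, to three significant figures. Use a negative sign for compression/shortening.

-83.5 MPa

A_1 = 1609 mm².
A_2 = 688.1 mm².
Equal strain + equilibrium ⇒ each member carries load in proportion to AE: A₁E₁ = 146200000 N, A₂E₂ = 17130000 N, ΣAE = 163400000 N.
σ₁ = P·E₁/ΣAE = -150000·90900/163400000 = -83.47 MPa.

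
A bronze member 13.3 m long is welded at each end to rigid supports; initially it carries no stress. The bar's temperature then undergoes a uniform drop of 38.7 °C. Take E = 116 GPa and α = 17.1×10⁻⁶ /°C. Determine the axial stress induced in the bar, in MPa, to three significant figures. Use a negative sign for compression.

Free thermal expansion αLΔT = 17.1e-6 · 13300 · -38.7 = -8.802 mm.
The walls impose strain ε = −(-8.802)/13300 = 6.6177e-04; σ = Eε = 116000 · 6.6177e-04 = 76.77 MPa.

76.8 MPa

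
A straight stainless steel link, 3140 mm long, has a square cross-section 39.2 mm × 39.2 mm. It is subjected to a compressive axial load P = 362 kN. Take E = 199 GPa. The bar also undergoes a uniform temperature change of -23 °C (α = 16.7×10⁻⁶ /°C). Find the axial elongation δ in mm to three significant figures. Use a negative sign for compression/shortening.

A = 1537 mm².
δ_mech = NL/(AE) = -362000·3140/(1537·199000) = -3.717 mm.
δ_thermal = αLΔT = 16.7e-6·3140·-23 = -1.206 mm.
δ = δ_mech + δ_thermal = -4.923 mm.

-4.92 mm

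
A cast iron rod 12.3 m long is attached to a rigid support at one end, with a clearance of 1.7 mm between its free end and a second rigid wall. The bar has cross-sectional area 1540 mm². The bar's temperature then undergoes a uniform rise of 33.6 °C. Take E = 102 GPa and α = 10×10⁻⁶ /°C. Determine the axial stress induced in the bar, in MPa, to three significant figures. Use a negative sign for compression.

Free thermal expansion αLΔT = 10e-6 · 12300 · 33.6 = 4.133 mm.
The walls engage after the gap closes; constrained expansion = 4.133 − 1.7 = 2.433 mm.
The walls impose strain ε = −(2.433)/12300 = -1.9779e-04; σ = Eε = 102000 · -1.9779e-04 = -20.17 MPa.

-20.2 MPa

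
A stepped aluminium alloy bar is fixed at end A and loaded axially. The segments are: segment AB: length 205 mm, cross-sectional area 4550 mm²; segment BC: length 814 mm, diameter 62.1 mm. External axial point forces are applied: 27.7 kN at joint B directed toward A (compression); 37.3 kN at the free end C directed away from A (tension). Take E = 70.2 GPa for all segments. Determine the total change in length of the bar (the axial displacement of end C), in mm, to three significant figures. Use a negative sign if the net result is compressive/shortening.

0.149 mm

Internal axial forces (sectioning from the free end, tension +): N_BC = 37.3 kN, N_AB = 9.6 kN.
A_BC = 3029 mm².
δ_AB = 9600·205/(4550·70200) = 0.006161 mm
δ_BC = 37300·814/(3029·70200) = 0.1428 mm
δ = Σδ_i = 0.149 mm.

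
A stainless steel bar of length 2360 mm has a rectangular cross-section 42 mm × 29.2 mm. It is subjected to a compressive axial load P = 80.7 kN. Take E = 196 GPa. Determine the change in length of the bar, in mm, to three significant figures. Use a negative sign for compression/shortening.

-0.792 mm

A = 1226 mm².
δ_mech = NL/(AE) = -80700·2360/(1226·196000) = -0.7923 mm.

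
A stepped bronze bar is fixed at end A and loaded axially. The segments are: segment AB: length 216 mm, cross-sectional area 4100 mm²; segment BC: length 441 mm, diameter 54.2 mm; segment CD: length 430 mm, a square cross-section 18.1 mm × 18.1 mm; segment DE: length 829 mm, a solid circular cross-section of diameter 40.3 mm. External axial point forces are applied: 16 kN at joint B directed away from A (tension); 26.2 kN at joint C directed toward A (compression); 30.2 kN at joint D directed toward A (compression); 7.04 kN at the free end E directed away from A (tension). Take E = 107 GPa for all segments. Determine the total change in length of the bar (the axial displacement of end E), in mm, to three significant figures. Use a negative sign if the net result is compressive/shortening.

-0.346 mm

Internal axial forces (sectioning from the free end, tension +): N_DE = 7.04 kN, N_CD = -23.16 kN, N_BC = -49.36 kN, N_AB = -33.36 kN.
A_BC = 2307 mm².
A_CD = 327.6 mm².
A_DE = 1276 mm².
δ_AB = -33360·216/(4100·107000) = -0.01643 mm
δ_BC = -49360·441/(2307·107000) = -0.08817 mm
δ_CD = -23160·430/(327.6·107000) = -0.2841 mm
δ_DE = 7040·829/(1276·107000) = 0.04276 mm
δ = Σδ_i = -0.3459 mm.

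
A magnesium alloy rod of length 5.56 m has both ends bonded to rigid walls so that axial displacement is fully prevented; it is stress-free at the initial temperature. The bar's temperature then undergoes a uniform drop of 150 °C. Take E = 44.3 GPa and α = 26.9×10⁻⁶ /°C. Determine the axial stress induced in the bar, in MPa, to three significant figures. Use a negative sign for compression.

Free thermal expansion αLΔT = 26.9e-6 · 5560 · -150 = -22.43 mm.
The walls impose strain ε = −(-22.43)/5560 = 4.0350e-03; σ = Eε = 44300 · 4.0350e-03 = 178.8 MPa.

179 MPa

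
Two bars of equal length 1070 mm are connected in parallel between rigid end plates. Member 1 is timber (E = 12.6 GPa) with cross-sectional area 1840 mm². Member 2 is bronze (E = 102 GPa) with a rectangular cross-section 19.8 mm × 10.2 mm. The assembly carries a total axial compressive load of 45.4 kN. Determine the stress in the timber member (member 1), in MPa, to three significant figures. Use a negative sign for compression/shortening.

A_2 = 202 mm².
Equal strain + equilibrium ⇒ each member carries load in proportion to AE: A₁E₁ = 23180000 N, A₂E₂ = 20600000 N, ΣAE = 43780000 N.
σ₁ = P·E₁/ΣAE = -45400·12600/43780000 = -13.07 MPa.

-13.1 MPa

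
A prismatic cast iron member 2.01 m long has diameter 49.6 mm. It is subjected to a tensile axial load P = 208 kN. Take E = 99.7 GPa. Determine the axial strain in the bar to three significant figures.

A = 1932 mm².
σ = N/A = 107.6 MPa; ε = σ/E = 107.6/99700 = 1.080e-03.

0.00108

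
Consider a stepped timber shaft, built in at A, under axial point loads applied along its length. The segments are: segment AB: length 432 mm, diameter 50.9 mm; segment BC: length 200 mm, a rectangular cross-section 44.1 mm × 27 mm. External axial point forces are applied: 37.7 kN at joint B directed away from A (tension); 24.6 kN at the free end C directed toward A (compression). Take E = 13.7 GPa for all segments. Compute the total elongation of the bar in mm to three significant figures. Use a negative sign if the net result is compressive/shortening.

Internal axial forces (sectioning from the free end, tension +): N_BC = -24.6 kN, N_AB = 13.1 kN.
A_AB = 2035 mm².
A_BC = 1191 mm².
δ_AB = 13100·432/(2035·13700) = 0.203 mm
δ_BC = -24600·200/(1191·13700) = -0.3016 mm
δ = Σδ_i = -0.0986 mm.

-0.0986 mm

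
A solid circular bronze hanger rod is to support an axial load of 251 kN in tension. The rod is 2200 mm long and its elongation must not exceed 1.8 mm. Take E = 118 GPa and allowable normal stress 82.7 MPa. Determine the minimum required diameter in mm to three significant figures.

62.2 mm

Required area A ≥ P/σ_allow = 251000/82.7 = 3035 mm².
For a solid circular section, d ≥ √(4A/π) = 62.16 mm.
Elongation limit: A ≥ PL/(Eδ_allow) = 251000·2200/(118000·1.8) = 2600 mm² ⇒ d ≥ 57.53 mm.
The stress limit governs.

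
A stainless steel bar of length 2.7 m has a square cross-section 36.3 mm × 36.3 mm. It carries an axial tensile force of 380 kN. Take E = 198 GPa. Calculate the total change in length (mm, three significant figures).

3.93 mm

A = 1318 mm².
δ_mech = NL/(AE) = 380000·2700/(1318·198000) = 3.933 mm.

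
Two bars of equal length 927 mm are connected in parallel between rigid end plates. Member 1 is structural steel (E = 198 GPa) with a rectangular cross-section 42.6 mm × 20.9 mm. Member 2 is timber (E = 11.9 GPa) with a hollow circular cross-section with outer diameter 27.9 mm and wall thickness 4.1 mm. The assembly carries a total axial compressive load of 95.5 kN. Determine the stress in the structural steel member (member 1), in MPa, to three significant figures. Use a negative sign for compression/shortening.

A_1 = 890.3 mm².
A_2 = 306.6 mm².
Equal strain + equilibrium ⇒ each member carries load in proportion to AE: A₁E₁ = 176300000 N, A₂E₂ = 3648000 N, ΣAE = 179900000 N.
σ₁ = P·E₁/ΣAE = -95500·198000/179900000 = -105.1 MPa.

-105 MPa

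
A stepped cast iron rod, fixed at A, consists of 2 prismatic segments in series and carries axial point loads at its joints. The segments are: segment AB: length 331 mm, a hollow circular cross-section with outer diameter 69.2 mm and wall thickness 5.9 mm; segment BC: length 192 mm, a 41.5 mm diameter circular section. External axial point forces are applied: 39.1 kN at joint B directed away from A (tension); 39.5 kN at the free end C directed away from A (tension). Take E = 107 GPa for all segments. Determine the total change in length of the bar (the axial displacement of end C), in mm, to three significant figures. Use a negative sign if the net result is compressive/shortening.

Internal axial forces (sectioning from the free end, tension +): N_BC = 39.5 kN, N_AB = 78.6 kN.
A_AB = 1173 mm².
A_BC = 1353 mm².
δ_AB = 78600·331/(1173·107000) = 0.2072 mm
δ_BC = 39500·192/(1353·107000) = 0.0524 mm
δ = Σδ_i = 0.2596 mm.

0.260 mm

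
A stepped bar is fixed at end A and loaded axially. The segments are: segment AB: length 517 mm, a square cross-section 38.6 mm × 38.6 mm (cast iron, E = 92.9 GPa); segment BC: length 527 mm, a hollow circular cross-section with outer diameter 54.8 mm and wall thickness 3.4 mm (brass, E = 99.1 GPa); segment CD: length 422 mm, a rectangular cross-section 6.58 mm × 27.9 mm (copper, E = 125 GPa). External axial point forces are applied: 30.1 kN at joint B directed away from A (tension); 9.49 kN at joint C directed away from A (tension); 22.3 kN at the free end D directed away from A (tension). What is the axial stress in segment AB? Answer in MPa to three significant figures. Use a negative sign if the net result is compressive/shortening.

Internal axial forces (sectioning from the free end, tension +): N_CD = 22.3 kN, N_BC = 31.79 kN, N_AB = 61.89 kN.
A_AB = 1490 mm².
σ_AB = N_AB/A_AB = 61890/1490 = 41.54 MPa.

41.5 MPa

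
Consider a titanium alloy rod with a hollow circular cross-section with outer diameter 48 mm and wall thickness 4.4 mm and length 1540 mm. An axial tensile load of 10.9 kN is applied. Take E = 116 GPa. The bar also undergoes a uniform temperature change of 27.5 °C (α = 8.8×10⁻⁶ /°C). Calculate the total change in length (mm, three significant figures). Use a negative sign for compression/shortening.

0.613 mm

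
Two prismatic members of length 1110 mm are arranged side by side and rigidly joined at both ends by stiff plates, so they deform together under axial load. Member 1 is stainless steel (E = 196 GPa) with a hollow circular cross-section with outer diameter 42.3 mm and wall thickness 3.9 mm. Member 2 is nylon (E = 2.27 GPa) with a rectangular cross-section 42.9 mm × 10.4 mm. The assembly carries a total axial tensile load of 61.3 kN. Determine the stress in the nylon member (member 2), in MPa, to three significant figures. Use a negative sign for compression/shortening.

1.49 MPa

A_1 = 470.5 mm².
A_2 = 446.2 mm².
Equal strain + equilibrium ⇒ each member carries load in proportion to AE: A₁E₁ = 92220000 N, A₂E₂ = 1013000 N, ΣAE = 93230000 N.
σ₂ = P·E₂/ΣAE = 61300·2270/93230000 = 1.493 MPa.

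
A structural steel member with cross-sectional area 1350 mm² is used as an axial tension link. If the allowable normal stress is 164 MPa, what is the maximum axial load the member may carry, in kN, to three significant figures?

221 kN

P_max = σ_allow · A = 164 · 1350 = 221400 N = 221.4 kN.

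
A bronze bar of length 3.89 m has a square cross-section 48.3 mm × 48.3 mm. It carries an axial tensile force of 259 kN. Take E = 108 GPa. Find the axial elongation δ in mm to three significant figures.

4.00 mm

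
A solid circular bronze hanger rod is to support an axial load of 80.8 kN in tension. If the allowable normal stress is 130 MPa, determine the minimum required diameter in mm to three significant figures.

28.1 mm

Required area A ≥ P/σ_allow = 80800/130 = 621.5 mm².
For a solid circular section, d ≥ √(4A/π) = 28.13 mm.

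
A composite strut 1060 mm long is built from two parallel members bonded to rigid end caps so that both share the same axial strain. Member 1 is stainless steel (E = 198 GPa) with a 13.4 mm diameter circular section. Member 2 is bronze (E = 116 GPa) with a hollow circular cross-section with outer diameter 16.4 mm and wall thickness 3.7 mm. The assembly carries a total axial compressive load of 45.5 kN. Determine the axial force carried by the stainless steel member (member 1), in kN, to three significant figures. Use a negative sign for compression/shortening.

A_1 = 141 mm².
A_2 = 147.6 mm².
Equal strain + equilibrium ⇒ each member carries load in proportion to AE: A₁E₁ = 27920000 N, A₂E₂ = 17120000 N, ΣAE = 45050000 N.
F₁ = P·A₁E₁/ΣAE = -45500·27920000/45050000 = -28200 N.

-28.2 kN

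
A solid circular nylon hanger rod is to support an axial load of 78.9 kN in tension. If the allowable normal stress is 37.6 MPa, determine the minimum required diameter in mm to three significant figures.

51.7 mm

Required area A ≥ P/σ_allow = 78900/37.6 = 2098 mm².
For a solid circular section, d ≥ √(4A/π) = 51.69 mm.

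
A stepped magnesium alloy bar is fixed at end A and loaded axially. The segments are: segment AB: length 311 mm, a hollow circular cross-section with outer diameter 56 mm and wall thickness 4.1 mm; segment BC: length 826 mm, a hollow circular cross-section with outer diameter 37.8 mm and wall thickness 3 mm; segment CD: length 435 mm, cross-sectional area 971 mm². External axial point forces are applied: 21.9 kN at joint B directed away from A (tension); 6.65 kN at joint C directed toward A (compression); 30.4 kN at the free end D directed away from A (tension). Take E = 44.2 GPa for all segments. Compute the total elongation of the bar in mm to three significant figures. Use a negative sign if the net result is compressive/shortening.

2.14 mm

Internal axial forces (sectioning from the free end, tension +): N_CD = 30.4 kN, N_BC = 23.75 kN, N_AB = 45.65 kN.
A_AB = 668.5 mm².
A_BC = 328 mm².
δ_AB = 45650·311/(668.5·44200) = 0.4805 mm
δ_BC = 23750·826/(328·44200) = 1.353 mm
δ_CD = 30400·435/(971·44200) = 0.3081 mm
δ = Σδ_i = 2.142 mm.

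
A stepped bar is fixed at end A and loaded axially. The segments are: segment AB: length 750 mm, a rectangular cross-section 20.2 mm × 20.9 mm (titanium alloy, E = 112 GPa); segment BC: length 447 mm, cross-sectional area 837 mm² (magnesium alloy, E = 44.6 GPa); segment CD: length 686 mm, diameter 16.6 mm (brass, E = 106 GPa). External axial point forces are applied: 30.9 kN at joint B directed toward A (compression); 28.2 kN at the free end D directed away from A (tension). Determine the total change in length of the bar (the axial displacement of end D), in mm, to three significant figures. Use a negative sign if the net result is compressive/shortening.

1.14 mm

Internal axial forces (sectioning from the free end, tension +): N_CD = 28.2 kN, N_BC = 28.2 kN, N_AB = -2.7 kN.
A_AB = 422.2 mm².
A_CD = 216.4 mm².
δ_AB = -2700·750/(422.2·112000) = -0.04283 mm
δ_BC = 28200·447/(837·44600) = 0.3377 mm
δ_CD = 28200·686/(216.4·106000) = 0.8433 mm
δ = Σδ_i = 1.138 mm.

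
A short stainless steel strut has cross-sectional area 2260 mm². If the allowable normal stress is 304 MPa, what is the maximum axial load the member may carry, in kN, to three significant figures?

P_max = σ_allow · A = 304 · 2260 = 687000 N = 687 kN.

687 kN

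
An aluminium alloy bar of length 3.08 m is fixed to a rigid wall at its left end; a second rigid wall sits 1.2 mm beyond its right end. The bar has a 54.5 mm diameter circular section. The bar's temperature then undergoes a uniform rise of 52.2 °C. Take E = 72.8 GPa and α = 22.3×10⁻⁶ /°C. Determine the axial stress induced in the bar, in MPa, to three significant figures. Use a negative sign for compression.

-56.4 MPa

Free thermal expansion αLΔT = 22.3e-6 · 3080 · 52.2 = 3.585 mm.
The walls engage after the gap closes; constrained expansion = 3.585 − 1.2 = 2.385 mm.
The walls impose strain ε = −(2.385)/3080 = -7.7445e-04; σ = Eε = 72800 · -7.7445e-04 = -56.38 MPa.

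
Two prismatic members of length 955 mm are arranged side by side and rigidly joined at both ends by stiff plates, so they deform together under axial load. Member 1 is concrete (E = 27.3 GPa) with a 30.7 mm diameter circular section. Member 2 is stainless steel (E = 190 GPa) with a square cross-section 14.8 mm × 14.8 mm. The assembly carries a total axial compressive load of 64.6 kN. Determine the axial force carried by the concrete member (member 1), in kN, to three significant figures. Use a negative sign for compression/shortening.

A_1 = 740.2 mm².
A_2 = 219 mm².
Equal strain + equilibrium ⇒ each member carries load in proportion to AE: A₁E₁ = 20210000 N, A₂E₂ = 41620000 N, ΣAE = 61830000 N.
F₁ = P·A₁E₁/ΣAE = -64600·20210000/61830000 = -21120 N.

-21.1 kN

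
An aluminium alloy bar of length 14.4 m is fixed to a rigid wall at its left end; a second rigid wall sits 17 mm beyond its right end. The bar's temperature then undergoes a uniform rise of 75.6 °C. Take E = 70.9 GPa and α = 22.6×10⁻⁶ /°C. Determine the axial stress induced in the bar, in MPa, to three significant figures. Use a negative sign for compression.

-37.4 MPa

Free thermal expansion αLΔT = 22.6e-6 · 14400 · 75.6 = 24.6 mm.
The walls engage after the gap closes; constrained expansion = 24.6 − 17 = 7.603 mm.
The walls impose strain ε = −(7.603)/14400 = -5.2800e-04; σ = Eε = 70900 · -5.2800e-04 = -37.44 MPa.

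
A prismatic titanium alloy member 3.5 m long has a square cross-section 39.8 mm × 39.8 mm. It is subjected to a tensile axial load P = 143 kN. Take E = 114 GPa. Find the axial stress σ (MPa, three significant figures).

A = 1584 mm².
σ = N/A = 143000/1584 = 90.28 MPa.

90.3 MPa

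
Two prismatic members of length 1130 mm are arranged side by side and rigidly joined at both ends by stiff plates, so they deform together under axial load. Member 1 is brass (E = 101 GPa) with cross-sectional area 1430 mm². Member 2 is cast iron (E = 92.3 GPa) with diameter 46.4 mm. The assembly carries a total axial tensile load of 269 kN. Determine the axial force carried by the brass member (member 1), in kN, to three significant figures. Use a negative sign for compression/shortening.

A_2 = 1691 mm².
Equal strain + equilibrium ⇒ each member carries load in proportion to AE: A₁E₁ = 144400000 N, A₂E₂ = 156100000 N, ΣAE = 300500000 N.
F₁ = P·A₁E₁/ΣAE = 269000·144400000/300500000 = 129300 N.

129 kN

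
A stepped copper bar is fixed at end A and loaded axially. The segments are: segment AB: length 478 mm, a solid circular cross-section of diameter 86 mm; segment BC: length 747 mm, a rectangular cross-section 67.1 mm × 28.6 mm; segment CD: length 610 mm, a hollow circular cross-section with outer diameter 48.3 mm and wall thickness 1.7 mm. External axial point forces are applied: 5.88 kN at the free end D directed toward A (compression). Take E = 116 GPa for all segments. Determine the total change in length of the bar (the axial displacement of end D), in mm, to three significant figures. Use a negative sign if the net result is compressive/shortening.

-0.148 mm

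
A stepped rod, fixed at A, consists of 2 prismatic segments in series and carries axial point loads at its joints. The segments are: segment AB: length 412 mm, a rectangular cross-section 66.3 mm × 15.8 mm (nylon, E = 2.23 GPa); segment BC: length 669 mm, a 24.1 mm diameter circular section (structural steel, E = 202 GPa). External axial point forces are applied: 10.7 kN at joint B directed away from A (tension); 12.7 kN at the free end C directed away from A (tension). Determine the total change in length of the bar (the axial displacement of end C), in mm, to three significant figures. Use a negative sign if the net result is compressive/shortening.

Internal axial forces (sectioning from the free end, tension +): N_BC = 12.7 kN, N_AB = 23.4 kN.
A_AB = 1048 mm².
A_BC = 456.2 mm².
δ_AB = 23400·412/(1048·2230) = 4.127 mm
δ_BC = 12700·669/(456.2·202000) = 0.09221 mm
δ = Σδ_i = 4.219 mm.

4.22 mm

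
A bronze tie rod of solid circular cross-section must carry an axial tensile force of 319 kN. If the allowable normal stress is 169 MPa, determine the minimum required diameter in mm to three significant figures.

49.0 mm

Required area A ≥ P/σ_allow = 319000/169 = 1888 mm².
For a solid circular section, d ≥ √(4A/π) = 49.02 mm.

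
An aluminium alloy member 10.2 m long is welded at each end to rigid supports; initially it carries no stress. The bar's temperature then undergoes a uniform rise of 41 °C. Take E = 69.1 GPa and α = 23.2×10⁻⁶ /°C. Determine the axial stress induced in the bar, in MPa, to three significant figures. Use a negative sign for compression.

-65.7 MPa

Free thermal expansion αLΔT = 23.2e-6 · 10200 · 41 = 9.702 mm.
The walls impose strain ε = −(9.702)/10200 = -9.5120e-04; σ = Eε = 69100 · -9.5120e-04 = -65.73 MPa.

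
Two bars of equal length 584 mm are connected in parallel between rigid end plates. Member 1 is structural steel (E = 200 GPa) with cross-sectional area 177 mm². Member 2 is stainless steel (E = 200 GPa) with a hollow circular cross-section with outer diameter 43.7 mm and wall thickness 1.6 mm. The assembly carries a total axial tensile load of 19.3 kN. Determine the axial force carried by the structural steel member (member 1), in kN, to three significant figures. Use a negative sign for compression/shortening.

A_2 = 211.6 mm².
Equal strain + equilibrium ⇒ each member carries load in proportion to AE: A₁E₁ = 35400000 N, A₂E₂ = 42320000 N, ΣAE = 77720000 N.
F₁ = P·A₁E₁/ΣAE = 19300·35400000/77720000 = 8790 N.

8.79 kN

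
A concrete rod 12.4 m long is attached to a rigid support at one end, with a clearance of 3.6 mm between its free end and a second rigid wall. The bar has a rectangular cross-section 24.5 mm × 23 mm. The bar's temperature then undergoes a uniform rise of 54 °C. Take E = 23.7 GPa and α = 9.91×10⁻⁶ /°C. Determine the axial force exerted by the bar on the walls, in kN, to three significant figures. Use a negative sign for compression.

-3.27 kN

Free thermal expansion αLΔT = 9.91e-6 · 12400 · 54 = 6.636 mm.
The walls engage after the gap closes; constrained expansion = 6.636 − 3.6 = 3.036 mm.
The walls impose strain ε = −(3.036)/12400 = -2.4482e-04; σ = Eε = 23700 · -2.4482e-04 = -5.802 MPa.
Wall reaction R = σ·A = -5.802·563.5 = -3270 N = -3.27 kN.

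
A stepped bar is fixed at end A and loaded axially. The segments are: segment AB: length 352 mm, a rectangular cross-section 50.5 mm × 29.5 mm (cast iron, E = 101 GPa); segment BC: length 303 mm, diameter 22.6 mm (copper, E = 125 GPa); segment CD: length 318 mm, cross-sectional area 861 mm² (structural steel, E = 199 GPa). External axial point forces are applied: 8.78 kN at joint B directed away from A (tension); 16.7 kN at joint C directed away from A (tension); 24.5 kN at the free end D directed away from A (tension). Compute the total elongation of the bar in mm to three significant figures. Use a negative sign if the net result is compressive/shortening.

Internal axial forces (sectioning from the free end, tension +): N_CD = 24.5 kN, N_BC = 41.2 kN, N_AB = 49.98 kN.
A_AB = 1490 mm².
A_BC = 401.1 mm².
δ_AB = 49980·352/(1490·101000) = 0.1169 mm
δ_BC = 41200·303/(401.1·125000) = 0.249 mm
δ_CD = 24500·318/(861·199000) = 0.04547 mm
δ = Σδ_i = 0.4114 mm.

0.411 mm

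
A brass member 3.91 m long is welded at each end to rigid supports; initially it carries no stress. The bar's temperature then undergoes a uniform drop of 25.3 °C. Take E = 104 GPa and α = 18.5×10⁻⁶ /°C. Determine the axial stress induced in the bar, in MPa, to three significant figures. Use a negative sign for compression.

48.7 MPa

Free thermal expansion αLΔT = 18.5e-6 · 3910 · -25.3 = -1.83 mm.
The walls impose strain ε = −(-1.83)/3910 = 4.6805e-04; σ = Eε = 104000 · 4.6805e-04 = 48.68 MPa.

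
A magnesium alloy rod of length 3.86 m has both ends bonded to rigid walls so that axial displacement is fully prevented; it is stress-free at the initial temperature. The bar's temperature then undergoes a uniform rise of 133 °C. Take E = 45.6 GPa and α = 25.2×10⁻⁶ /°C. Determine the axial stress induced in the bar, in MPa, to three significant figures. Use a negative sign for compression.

Free thermal expansion αLΔT = 25.2e-6 · 3860 · 133 = 12.94 mm.
The walls impose strain ε = −(12.94)/3860 = -3.3516e-03; σ = Eε = 45600 · -3.3516e-03 = -152.8 MPa.

-153 MPa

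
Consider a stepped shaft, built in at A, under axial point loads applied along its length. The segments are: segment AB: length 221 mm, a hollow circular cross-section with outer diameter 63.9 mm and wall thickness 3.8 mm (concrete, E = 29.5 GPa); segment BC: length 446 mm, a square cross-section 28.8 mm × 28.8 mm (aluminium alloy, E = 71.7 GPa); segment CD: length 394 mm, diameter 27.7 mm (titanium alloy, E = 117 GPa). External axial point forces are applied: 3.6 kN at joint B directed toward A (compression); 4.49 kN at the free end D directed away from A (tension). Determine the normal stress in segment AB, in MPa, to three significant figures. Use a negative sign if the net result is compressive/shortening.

1.24 MPa

Internal axial forces (sectioning from the free end, tension +): N_CD = 4.49 kN, N_BC = 4.49 kN, N_AB = 0.89 kN.
A_AB = 717.5 mm².
σ_AB = N_AB/A_AB = 890/717.5 = 1.24 MPa.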